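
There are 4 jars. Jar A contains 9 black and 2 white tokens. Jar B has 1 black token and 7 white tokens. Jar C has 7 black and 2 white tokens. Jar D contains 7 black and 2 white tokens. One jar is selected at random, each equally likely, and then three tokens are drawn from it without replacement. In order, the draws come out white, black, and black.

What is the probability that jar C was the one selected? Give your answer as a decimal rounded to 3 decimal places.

0.348

The likelihood of the observed sequence under each hypothesis: P(data | jar A) = (2/11)(9/10)(8/9) = 8/55; P(data | jar B) = (7/8)(1/7)(0/6) = 0; P(data | jar C) = (2/9)(7/8)(6/7) = 1/6; P(data | jar D) = (2/9)(7/8)(6/7) = 1/6.
The prior-weighted likelihoods are 1/4 · 8/55 = 2/55, 1/4 · 0 = 0, 1/4 · 1/6 = 1/24, 1/4 · 1/6 = 1/24; these sum to 79/660.
So P(jar C | data) = (1/24) / (79/660) = 55/158.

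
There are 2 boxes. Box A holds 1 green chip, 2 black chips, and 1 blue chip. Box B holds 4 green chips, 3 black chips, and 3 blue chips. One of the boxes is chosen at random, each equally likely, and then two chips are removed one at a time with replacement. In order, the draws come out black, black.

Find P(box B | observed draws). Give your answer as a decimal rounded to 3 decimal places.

0.265

Compute the likelihood of the observed sequence for each case: P(data | box A) = (2/4)(2/4) = 1/4; P(data | box B) = (3/10)(3/10) = 9/100.
Multiplying each by its prior: 1/2 · 1/4 = 1/8, 1/2 · 9/100 = 9/200; these sum to 17/100.
By Bayes' rule, P(box B | data) = (9/200) / (17/100) = 9/34.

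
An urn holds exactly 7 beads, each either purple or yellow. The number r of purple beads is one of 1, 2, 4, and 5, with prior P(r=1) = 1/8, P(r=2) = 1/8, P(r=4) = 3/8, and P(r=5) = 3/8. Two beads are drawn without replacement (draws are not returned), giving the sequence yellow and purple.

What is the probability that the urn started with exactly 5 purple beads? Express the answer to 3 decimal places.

For each hypothesis, P(data | H) works out to: P(data | r = 1) = (6/7)(1/6) = 1/7; P(data | r = 2) = (5/7)(2/6) = 5/21; P(data | r = 4) = (3/7)(4/6) = 2/7; P(data | r = 5) = (2/7)(5/6) = 5/21.
Multiplying each by its prior: 1/8 · 1/7 = 1/56, 1/8 · 5/21 = 5/168, 3/8 · 2/7 = 3/28, 3/8 · 5/21 = 5/56; with total 41/168.
Therefore the posterior P(r = 5 | data) = (5/56) / (41/168) = 15/41.

0.366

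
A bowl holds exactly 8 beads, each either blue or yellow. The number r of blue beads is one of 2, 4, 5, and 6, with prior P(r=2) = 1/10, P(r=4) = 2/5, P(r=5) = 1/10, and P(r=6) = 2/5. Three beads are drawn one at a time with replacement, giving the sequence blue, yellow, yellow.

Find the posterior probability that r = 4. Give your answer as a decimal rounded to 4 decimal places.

Compute the likelihood of the observed sequence for each case: P(data | r = 2) = (2/8)(6/8)(6/8) = 0.14062; P(data | r = 4) = (4/8)(4/8)(4/8) = 0.125; P(data | r = 5) = (5/8)(3/8)(3/8) = 0.087891; P(data | r = 6) = (6/8)(2/8)(2/8) = 0.046875.
Multiplying each by its prior: 1/10 · 0.14062 = 0.014063, 2/5 · 0.125 = 0.05, 1/10 · 0.087891 = 0.0087891, 2/5 · 0.046875 = 0.01875; with total 0.091602.
So P(r = 4 | data) = (0.05) / (0.091602) = 0.54584.

0.5458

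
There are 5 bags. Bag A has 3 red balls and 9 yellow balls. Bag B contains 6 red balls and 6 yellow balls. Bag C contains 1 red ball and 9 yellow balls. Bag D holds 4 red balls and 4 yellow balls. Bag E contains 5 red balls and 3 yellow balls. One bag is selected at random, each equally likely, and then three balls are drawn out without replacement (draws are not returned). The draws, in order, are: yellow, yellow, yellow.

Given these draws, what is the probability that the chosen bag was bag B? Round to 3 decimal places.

For each hypothesis, P(data | H) works out to: P(data | bag A) = (9/12)(8/11)(7/10) = 0.38182; P(data | bag B) = (6/12)(5/11)(4/10) = 0.090909; P(data | bag C) = (9/10)(8/9)(7/8) = 0.7; P(data | bag D) = (4/8)(3/7)(2/6) = 0.071429; P(data | bag E) = (3/8)(2/7)(1/6) = 0.017857.
Multiplying each by its prior: 1/5 · 0.38182 = 0.076364, 1/5 · 0.090909 = 0.018182, 1/5 · 0.7 = 0.14, 1/5 · 0.071429 = 0.014286, 1/5 · 0.017857 = 0.0035714; with total 0.2524.
So P(bag B | data) = (0.018182) / (0.2524) = 0.072035.

0.072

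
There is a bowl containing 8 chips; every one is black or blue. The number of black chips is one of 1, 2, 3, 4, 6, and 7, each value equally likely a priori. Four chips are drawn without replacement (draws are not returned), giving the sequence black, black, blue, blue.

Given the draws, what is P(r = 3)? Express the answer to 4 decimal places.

0.3125

Under each hypothesis, the probability of the observed sequence is: P(data | r = 1) = (1/8)(0/7) = 0; P(data | r = 2) = (2/8)(1/7)(6/6)(5/5) = 1/28; P(data | r = 3) = (3/8)(2/7)(5/6)(4/5) = 1/14; P(data | r = 4) = (4/8)(3/7)(4/6)(3/5) = 3/35; P(data | r = 6) = (6/8)(5/7)(2/6)(1/5) = 1/28; P(data | r = 7) = (7/8)(6/7)(1/6)(0/5) = 0.
Multiplying each by its prior: 1/6 · 0 = 0, 1/6 · 1/28 = 1/168, 1/6 · 1/14 = 1/84, 1/6 · 3/35 = 1/70, 1/6 · 1/28 = 1/168, 1/6 · 0 = 0; summing to 4/105.
By Bayes' rule, P(r = 3 | data) = (1/84) / (4/105) = 5/16.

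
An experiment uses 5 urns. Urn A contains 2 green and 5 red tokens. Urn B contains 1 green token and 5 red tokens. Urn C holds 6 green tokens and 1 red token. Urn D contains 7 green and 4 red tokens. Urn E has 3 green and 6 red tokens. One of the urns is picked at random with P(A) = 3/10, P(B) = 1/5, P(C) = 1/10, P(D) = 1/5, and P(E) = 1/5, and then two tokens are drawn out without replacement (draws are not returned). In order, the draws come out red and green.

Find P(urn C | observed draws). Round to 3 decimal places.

The likelihood of the observed sequence under each hypothesis: P(data | urn A) = (5/7)(2/6) = 0.2381; P(data | urn B) = (5/6)(1/5) = 0.16667; P(data | urn C) = (1/7)(6/6) = 0.14286; P(data | urn D) = (4/11)(7/10) = 0.25455; P(data | urn E) = (6/9)(3/8) = 0.25.
Multiplying each by its prior: 3/10 · 0.2381 = 0.071429, 1/5 · 0.16667 = 0.033333, 1/10 · 0.14286 = 0.014286, 1/5 · 0.25455 = 0.050909, 1/5 · 0.25 = 0.05; these sum to 0.21996.
By Bayes' rule, P(urn C | data) = (0.014286) / (0.21996) = 0.064948.

0.065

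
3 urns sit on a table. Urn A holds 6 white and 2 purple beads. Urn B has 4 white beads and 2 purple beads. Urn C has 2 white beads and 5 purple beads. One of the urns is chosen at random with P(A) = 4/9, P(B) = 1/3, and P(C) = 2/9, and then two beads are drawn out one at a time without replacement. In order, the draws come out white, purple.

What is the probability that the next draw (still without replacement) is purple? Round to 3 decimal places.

Compute the likelihood of the observed sequence for each case: P(data | urn A) = (6/8)(2/7) = 3/14; P(data | urn B) = (4/6)(2/5) = 4/15; P(data | urn C) = (2/7)(5/6) = 5/21.
Weighting by the prior gives 4/9 · 3/14 = 2/21, 1/3 · 4/15 = 4/45, 2/9 · 5/21 = 10/189; summing to 32/135.
Normalising, the posterior is P(urn A | data) = 45/112, P(urn B | data) = 3/8, P(urn C | data) = 25/112.
The predictive probability is P(purple next | data) = (1/6)(45/112) + (1/4)(3/8) + (4/5)(25/112) = 19/56.

0.339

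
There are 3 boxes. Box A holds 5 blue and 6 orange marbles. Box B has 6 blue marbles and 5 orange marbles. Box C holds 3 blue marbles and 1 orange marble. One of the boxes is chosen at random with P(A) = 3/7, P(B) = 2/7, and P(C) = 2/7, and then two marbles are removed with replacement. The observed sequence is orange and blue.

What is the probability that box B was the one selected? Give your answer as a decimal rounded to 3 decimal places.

0.307

The likelihood of the observed sequence under each hypothesis: P(data | box A) = (6/11)(5/11) = 0.24793; P(data | box B) = (5/11)(6/11) = 0.24793; P(data | box C) = (1/4)(3/4) = 0.1875.
Weighting by the prior gives 3/7 · 0.24793 = 0.10626, 2/7 · 0.24793 = 0.070838, 2/7 · 0.1875 = 0.053571; summing to 0.23067.
So P(box B | data) = (0.070838) / (0.23067) = 0.3071.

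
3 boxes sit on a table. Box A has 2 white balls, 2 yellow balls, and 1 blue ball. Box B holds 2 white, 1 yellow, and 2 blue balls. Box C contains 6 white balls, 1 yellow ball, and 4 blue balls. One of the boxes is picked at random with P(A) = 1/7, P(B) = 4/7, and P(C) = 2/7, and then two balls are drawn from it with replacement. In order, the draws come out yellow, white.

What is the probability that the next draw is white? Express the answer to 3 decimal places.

0.425

For each hypothesis, P(data | H) works out to: P(data | box A) = (2/5)(2/5) = 0.16; P(data | box B) = (1/5)(2/5) = 0.08; P(data | box C) = (1/11)(6/11) = 0.049587.
Multiplying each by its prior: 1/7 · 0.16 = 0.022857, 4/7 · 0.08 = 0.045714, 2/7 · 0.049587 = 0.014168; with total 0.082739.
The posterior is then P(box A | data) = 0.27626, P(box B | data) = 0.55251, P(box C | data) = 0.17123.
So P(white next | data) = Σ P(white next | H) P(H | data) = (2/5)(0.27626) + (2/5)(0.55251) + (6/11)(0.17123) = 0.42491.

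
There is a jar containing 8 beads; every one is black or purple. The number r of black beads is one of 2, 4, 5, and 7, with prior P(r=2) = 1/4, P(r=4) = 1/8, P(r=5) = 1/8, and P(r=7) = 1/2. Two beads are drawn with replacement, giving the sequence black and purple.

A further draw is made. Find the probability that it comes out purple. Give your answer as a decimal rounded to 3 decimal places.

Compute the likelihood of the observed sequence for each case: P(data | r = 2) = (2/8)(6/8) = 3/16; P(data | r = 4) = (4/8)(4/8) = 1/4; P(data | r = 5) = (5/8)(3/8) = 15/64; P(data | r = 7) = (7/8)(1/8) = 7/64.
Weighting by the prior gives 1/4 · 3/16 = 3/64, 1/8 · 1/4 = 1/32, 1/8 · 15/64 = 15/512, 1/2 · 7/64 = 7/128; these sum to 83/512.
The posterior is then P(r = 2 | data) = 24/83, P(r = 4 | data) = 16/83, P(r = 5 | data) = 15/83, P(r = 7 | data) = 28/83.
So P(purple next | data) = Σ P(purple next | H) P(H | data) = (3/4)(24/83) + (1/2)(16/83) + (3/8)(15/83) + (1/8)(28/83) = 281/664.

0.423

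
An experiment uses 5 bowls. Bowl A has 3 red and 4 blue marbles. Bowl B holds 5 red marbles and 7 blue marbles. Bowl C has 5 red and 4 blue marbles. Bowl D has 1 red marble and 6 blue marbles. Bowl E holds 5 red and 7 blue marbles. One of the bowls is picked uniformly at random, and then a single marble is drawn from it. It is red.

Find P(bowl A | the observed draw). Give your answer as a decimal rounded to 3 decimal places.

The likelihood of this draw under each hypothesis: P(data | bowl A) = (3/7) = 3/7; P(data | bowl B) = (5/12) = 5/12; P(data | bowl C) = (5/9) = 5/9; P(data | bowl D) = (1/7) = 1/7; P(data | bowl E) = (5/12) = 5/12.
The prior-weighted likelihoods are 1/5 · 3/7 = 3/35, 1/5 · 5/12 = 1/12, 1/5 · 5/9 = 1/9, 1/5 · 1/7 = 1/35, 1/5 · 5/12 = 1/12; these sum to 247/630.
Therefore the posterior P(bowl A | data) = (3/35) / (247/630) = 54/247.

0.219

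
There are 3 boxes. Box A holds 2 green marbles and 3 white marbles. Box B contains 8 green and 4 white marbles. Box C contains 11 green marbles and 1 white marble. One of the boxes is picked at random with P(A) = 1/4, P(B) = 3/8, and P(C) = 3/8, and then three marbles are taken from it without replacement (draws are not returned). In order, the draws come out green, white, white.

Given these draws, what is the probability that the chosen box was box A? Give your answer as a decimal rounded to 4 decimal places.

The likelihood of the observed sequence under each hypothesis: P(data | box A) = (2/5)(3/4)(2/3) = 1/5; P(data | box B) = (8/12)(4/11)(3/10) = 4/55; P(data | box C) = (11/12)(1/11)(0/10) = 0.
Weighting by the prior gives 1/4 · 1/5 = 1/20, 3/8 · 4/55 = 3/110, 3/8 · 0 = 0; summing to 17/220.
By Bayes' rule, P(box A | data) = (1/20) / (17/220) = 11/17.

0.6471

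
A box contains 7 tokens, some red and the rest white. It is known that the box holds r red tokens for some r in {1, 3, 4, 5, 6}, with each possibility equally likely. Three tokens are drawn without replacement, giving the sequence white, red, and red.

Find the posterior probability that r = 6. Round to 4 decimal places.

0.2308

Under each hypothesis, the probability of the observed sequence is: P(data | r = 1) = (6/7)(1/6)(0/5) = 0; P(data | r = 3) = (4/7)(3/6)(2/5) = 4/35; P(data | r = 4) = (3/7)(4/6)(3/5) = 6/35; P(data | r = 5) = (2/7)(5/6)(4/5) = 4/21; P(data | r = 6) = (1/7)(6/6)(5/5) = 1/7.
Multiplying each by its prior: 1/5 · 0 = 0, 1/5 · 4/35 = 4/175, 1/5 · 6/35 = 6/175, 1/5 · 4/21 = 4/105, 1/5 · 1/7 = 1/35; with total 13/105.
Hence P(r = 6 | data) = (1/35) / (13/105) = 3/13.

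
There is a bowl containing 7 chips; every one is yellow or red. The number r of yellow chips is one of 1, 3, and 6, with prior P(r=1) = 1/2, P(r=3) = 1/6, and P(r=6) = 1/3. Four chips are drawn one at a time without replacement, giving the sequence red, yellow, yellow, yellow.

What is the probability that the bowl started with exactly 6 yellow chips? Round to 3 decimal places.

0.909

The likelihood of the observed sequence under each hypothesis: P(data | r = 1) = (6/7)(1/6)(0/5) = 0; P(data | r = 3) = (4/7)(3/6)(2/5)(1/4) = 1/35; P(data | r = 6) = (1/7)(6/6)(5/5)(4/4) = 1/7.
Multiplying each by its prior: 1/2 · 0 = 0, 1/6 · 1/35 = 1/210, 1/3 · 1/7 = 1/21; summing to 11/210.
So P(r = 6 | data) = (1/21) / (11/210) = 10/11.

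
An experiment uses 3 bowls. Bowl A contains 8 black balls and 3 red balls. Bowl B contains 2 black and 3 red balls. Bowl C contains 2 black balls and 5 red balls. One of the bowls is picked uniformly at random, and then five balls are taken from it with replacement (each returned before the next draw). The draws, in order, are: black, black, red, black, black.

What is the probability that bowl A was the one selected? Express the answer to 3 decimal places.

Under each hypothesis, the probability of the observed sequence is: P(data | bowl A) = (8/11)(8/11)(3/11)(8/11)(8/11) = 0.076299; P(data | bowl B) = (2/5)(2/5)(3/5)(2/5)(2/5) = 0.01536; P(data | bowl C) = (2/7)(2/7)(5/7)(2/7)(2/7) = 0.0047599.
Multiplying each by its prior: 1/3 · 0.076299 = 0.025433, 1/3 · 0.01536 = 0.00512, 1/3 · 0.0047599 = 0.0015866; with total 0.03214.
By Bayes' rule, P(bowl A | data) = (0.025433) / (0.03214) = 0.79133.

0.791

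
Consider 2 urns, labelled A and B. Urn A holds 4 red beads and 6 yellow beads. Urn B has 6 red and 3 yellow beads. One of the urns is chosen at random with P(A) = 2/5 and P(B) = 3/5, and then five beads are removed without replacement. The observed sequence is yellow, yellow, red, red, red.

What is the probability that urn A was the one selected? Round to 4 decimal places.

0.2500

Under each hypothesis, the probability of the observed sequence is: P(data | urn A) = (6/10)(5/9)(4/8)(3/7)(2/6) = 1/42; P(data | urn B) = (3/9)(2/8)(6/7)(5/6)(4/5) = 1/21.
The prior-weighted likelihoods are 2/5 · 1/42 = 1/105, 3/5 · 1/21 = 1/35; with total 4/105.
By Bayes' rule, P(urn A | data) = (1/105) / (4/105) = 1/4.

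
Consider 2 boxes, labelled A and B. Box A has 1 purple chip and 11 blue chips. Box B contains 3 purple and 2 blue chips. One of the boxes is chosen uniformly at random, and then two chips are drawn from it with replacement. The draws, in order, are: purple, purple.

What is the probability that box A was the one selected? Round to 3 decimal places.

0.019

The likelihood of the observed sequence under each hypothesis: P(data | box A) = (1/12)(1/12) = 0.0069444; P(data | box B) = (3/5)(3/5) = 0.36.
The prior-weighted likelihoods are 1/2 · 0.0069444 = 0.0034722, 1/2 · 0.36 = 0.18; summing to 0.18347.
Therefore the posterior P(box A | data) = (0.0034722) / (0.18347) = 0.018925.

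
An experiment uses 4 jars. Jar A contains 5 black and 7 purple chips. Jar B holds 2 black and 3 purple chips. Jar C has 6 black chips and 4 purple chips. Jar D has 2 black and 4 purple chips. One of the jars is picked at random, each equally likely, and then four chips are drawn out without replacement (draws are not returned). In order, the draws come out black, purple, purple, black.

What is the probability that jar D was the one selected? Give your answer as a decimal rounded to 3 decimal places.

Compute the likelihood of the observed sequence for each case: P(data | jar A) = (5/12)(7/11)(6/10)(4/9) = 0.070707; P(data | jar B) = (2/5)(3/4)(2/3)(1/2) = 0.1; P(data | jar C) = (6/10)(4/9)(3/8)(5/7) = 0.071429; P(data | jar D) = (2/6)(4/5)(3/4)(1/3) = 0.066667.
The prior-weighted likelihoods are 1/4 · 0.070707 = 0.017677, 1/4 · 0.1 = 0.025, 1/4 · 0.071429 = 0.017857, 1/4 · 0.066667 = 0.016667; summing to 0.077201.
Therefore the posterior P(jar D | data) = (0.016667) / (0.077201) = 0.21589.

0.216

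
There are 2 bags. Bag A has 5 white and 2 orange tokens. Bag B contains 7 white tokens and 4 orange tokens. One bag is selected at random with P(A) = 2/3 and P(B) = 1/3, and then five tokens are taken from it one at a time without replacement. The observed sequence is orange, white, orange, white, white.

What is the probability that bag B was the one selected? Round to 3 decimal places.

0.323

Under each hypothesis, the probability of the observed sequence is: P(data | bag A) = (2/7)(5/6)(1/5)(4/4)(3/3) = 0.047619; P(data | bag B) = (4/11)(7/10)(3/9)(6/8)(5/7) = 0.045455.
Multiplying each by its prior: 2/3 · 0.047619 = 0.031746, 1/3 · 0.045455 = 0.015152; these sum to 0.046898.
Therefore the posterior P(bag B | data) = (0.015152) / (0.046898) = 0.32308.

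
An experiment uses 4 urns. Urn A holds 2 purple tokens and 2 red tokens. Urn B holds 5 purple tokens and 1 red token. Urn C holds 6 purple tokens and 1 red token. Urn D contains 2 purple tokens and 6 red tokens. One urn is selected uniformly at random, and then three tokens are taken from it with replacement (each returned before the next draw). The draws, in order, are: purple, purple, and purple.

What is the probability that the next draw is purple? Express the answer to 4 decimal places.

0.8068

The likelihood of the observed sequence under each hypothesis: P(data | urn A) = (2/4)(2/4)(2/4) = 0.125; P(data | urn B) = (5/6)(5/6)(5/6) = 0.5787; P(data | urn C) = (6/7)(6/7)(6/7) = 0.62974; P(data | urn D) = (2/8)(2/8)(2/8) = 0.015625.
Weighting by the prior gives 1/4 · 0.125 = 0.03125, 1/4 · 0.5787 = 0.14468, 1/4 · 0.62974 = 0.15743, 1/4 · 0.015625 = 0.0039062; summing to 0.33727.
The posterior is then P(urn A | data) = 0.092657, P(urn B | data) = 0.42897, P(urn C | data) = 0.4668, P(urn D | data) = 0.011582.
The predictive probability is P(purple next | data) = (1/2)(0.092657) + (5/6)(0.42897) + (6/7)(0.4668) + (1/4)(0.011582) = 0.80681.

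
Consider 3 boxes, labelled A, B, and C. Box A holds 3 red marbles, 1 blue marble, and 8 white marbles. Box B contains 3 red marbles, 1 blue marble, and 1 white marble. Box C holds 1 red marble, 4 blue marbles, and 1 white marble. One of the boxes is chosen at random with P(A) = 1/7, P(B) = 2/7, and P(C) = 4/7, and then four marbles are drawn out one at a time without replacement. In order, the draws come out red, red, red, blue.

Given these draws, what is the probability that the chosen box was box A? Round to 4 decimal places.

Under each hypothesis, the probability of the observed sequence is: P(data | box A) = (3/12)(2/11)(1/10)(1/9) = 0.00050505; P(data | box B) = (3/5)(2/4)(1/3)(1/2) = 0.05; P(data | box C) = (1/6)(0/5) = 0.
Weighting by the prior gives 1/7 · 0.00050505 = 7.215e-05, 2/7 · 0.05 = 0.014286, 4/7 · 0 = 0; with total 0.014358.
Therefore the posterior P(box A | data) = (7.215e-05) / (0.014358) = 0.0050251.

0.0050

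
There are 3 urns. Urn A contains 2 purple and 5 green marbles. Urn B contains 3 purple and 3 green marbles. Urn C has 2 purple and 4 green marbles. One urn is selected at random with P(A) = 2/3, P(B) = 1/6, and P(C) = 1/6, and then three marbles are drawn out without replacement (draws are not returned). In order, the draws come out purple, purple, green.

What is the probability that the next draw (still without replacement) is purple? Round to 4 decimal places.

Under each hypothesis, the probability of the observed sequence is: P(data | urn A) = (2/7)(1/6)(5/5) = 1/21; P(data | urn B) = (3/6)(2/5)(3/4) = 3/20; P(data | urn C) = (2/6)(1/5)(4/4) = 1/15.
The prior-weighted likelihoods are 2/3 · 1/21 = 2/63, 1/6 · 3/20 = 1/40, 1/6 · 1/15 = 1/90; summing to 19/280.
The posterior is then P(urn A | data) = 80/171, P(urn B | data) = 7/19, P(urn C | data) = 28/171.
So P(purple next | data) = Σ P(purple next | H) P(H | data) = (0)(80/171) + (1/3)(7/19) + (0)(28/171) = 7/57.

0.1228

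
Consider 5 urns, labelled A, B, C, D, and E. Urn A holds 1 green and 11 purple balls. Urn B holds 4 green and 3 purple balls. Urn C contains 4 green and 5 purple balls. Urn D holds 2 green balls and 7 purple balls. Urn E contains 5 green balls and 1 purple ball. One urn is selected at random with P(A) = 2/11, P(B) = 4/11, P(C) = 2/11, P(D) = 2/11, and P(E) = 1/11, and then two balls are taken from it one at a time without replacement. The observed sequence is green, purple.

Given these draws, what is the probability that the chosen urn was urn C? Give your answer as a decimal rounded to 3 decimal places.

0.230

The likelihood of the observed sequence under each hypothesis: P(data | urn A) = (1/12)(11/11) = 0.083333; P(data | urn B) = (4/7)(3/6) = 0.28571; P(data | urn C) = (4/9)(5/8) = 0.27778; P(data | urn D) = (2/9)(7/8) = 0.19444; P(data | urn E) = (5/6)(1/5) = 0.16667.
The prior-weighted likelihoods are 2/11 · 0.083333 = 0.015152, 4/11 · 0.28571 = 0.1039, 2/11 · 0.27778 = 0.050505, 2/11 · 0.19444 = 0.035354, 1/11 · 0.16667 = 0.015152; these sum to 0.22006.
So P(urn C | data) = (0.050505) / (0.22006) = 0.22951.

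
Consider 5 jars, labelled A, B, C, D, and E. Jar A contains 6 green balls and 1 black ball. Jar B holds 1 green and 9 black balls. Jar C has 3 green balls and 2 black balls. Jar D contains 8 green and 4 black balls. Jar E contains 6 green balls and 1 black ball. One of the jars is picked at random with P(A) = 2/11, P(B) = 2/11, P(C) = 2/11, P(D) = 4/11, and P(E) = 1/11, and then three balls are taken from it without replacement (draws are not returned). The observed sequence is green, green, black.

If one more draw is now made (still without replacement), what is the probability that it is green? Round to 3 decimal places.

0.717

The likelihood of the observed sequence under each hypothesis: P(data | jar A) = (6/7)(5/6)(1/5) = 0.14286; P(data | jar B) = (1/10)(0/9) = 0; P(data | jar C) = (3/5)(2/4)(2/3) = 0.2; P(data | jar D) = (8/12)(7/11)(4/10) = 0.1697; P(data | jar E) = (6/7)(5/6)(1/5) = 0.14286.
Multiplying each by its prior: 2/11 · 0.14286 = 0.025974, 2/11 · 0 = 0, 2/11 · 0.2 = 0.036364, 4/11 · 0.1697 = 0.061708, 1/11 · 0.14286 = 0.012987; summing to 0.13703.
Dividing through by the total gives posterior P(jar A | data) = 0.18955, P(jar B | data) = 0, P(jar C | data) = 0.26536, P(jar D | data) = 0.45032, P(jar E | data) = 0.094773.
The predictive probability is P(green next | data) = (1)(0.18955) + (1/2)(0.26536) + (2/3)(0.45032) + (1)(0.094773) = 0.71721.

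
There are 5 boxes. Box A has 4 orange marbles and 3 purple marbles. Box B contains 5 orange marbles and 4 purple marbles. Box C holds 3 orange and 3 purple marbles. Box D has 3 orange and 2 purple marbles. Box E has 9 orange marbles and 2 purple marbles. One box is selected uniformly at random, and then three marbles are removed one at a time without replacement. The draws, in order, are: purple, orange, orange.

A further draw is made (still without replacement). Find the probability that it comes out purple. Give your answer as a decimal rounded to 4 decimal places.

0.4642

The likelihood of the observed sequence under each hypothesis: P(data | box A) = (3/7)(4/6)(3/5) = 0.17143; P(data | box B) = (4/9)(5/8)(4/7) = 0.15873; P(data | box C) = (3/6)(3/5)(2/4) = 0.15; P(data | box D) = (2/5)(3/4)(2/3) = 0.2; P(data | box E) = (2/11)(9/10)(8/9) = 0.14545.
Weighting by the prior gives 1/5 · 0.17143 = 0.034286, 1/5 · 0.15873 = 0.031746, 1/5 · 0.15 = 0.03, 1/5 · 0.2 = 0.04, 1/5 · 0.14545 = 0.029091; these sum to 0.16512.
The posterior is then P(box A | data) = 0.20764, P(box B | data) = 0.19226, P(box C | data) = 0.18168, P(box D | data) = 0.24224, P(box E | data) = 0.17618.
So P(purple next | data) = Σ P(purple next | H) P(H | data) = (1/2)(0.20764) + (1/2)(0.19226) + (2/3)(0.18168) + (1/2)(0.24224) + (1/8)(0.17618) = 0.46421.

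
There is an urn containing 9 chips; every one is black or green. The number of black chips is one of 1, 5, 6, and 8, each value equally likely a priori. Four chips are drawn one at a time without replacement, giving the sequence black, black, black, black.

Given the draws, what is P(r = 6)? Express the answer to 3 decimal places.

0.167

The likelihood of the observed sequence under each hypothesis: P(data | r = 1) = (1/9)(0/8) = 0; P(data | r = 5) = (5/9)(4/8)(3/7)(2/6) = 5/126; P(data | r = 6) = (6/9)(5/8)(4/7)(3/6) = 5/42; P(data | r = 8) = (8/9)(7/8)(6/7)(5/6) = 5/9.
Weighting by the prior gives 1/4 · 0 = 0, 1/4 · 5/126 = 5/504, 1/4 · 5/42 = 5/168, 1/4 · 5/9 = 5/36; these sum to 5/28.
Therefore the posterior P(r = 6 | data) = (5/168) / (5/28) = 1/6.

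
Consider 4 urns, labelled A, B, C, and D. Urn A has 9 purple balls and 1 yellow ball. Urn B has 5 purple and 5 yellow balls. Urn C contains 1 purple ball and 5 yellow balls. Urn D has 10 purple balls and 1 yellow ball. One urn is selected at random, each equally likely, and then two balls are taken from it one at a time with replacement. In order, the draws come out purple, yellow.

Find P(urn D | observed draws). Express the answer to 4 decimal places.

0.1472

The likelihood of the observed sequence under each hypothesis: P(data | urn A) = (9/10)(1/10) = 0.09; P(data | urn B) = (5/10)(5/10) = 0.25; P(data | urn C) = (1/6)(5/6) = 0.13889; P(data | urn D) = (10/11)(1/11) = 0.082645.
The prior-weighted likelihoods are 1/4 · 0.09 = 0.0225, 1/4 · 0.25 = 0.0625, 1/4 · 0.13889 = 0.034722, 1/4 · 0.082645 = 0.020661; summing to 0.14038.
Therefore the posterior P(urn D | data) = (0.020661) / (0.14038) = 0.14718.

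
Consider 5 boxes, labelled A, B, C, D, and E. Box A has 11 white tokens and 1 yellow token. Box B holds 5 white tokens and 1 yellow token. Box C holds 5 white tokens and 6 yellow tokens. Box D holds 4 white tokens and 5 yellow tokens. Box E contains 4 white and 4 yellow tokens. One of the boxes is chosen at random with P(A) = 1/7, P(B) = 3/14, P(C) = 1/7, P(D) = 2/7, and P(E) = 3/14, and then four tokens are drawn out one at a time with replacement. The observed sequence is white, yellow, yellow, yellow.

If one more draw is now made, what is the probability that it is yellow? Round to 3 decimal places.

0.530

Under each hypothesis, the probability of the observed sequence is: P(data | box A) = (11/12)(1/12)(1/12)(1/12) = 0.00053048; P(data | box B) = (5/6)(1/6)(1/6)(1/6) = 0.003858; P(data | box C) = (5/11)(6/11)(6/11)(6/11) = 0.073765; P(data | box D) = (4/9)(5/9)(5/9)(5/9) = 0.076208; P(data | box E) = (4/8)(4/8)(4/8)(4/8) = 0.0625.
Multiplying each by its prior: 1/7 · 0.00053048 = 7.5783e-05, 3/14 · 0.003858 = 0.00082672, 1/7 · 0.073765 = 0.010538, 2/7 · 0.076208 = 0.021774, 3/14 · 0.0625 = 0.013393; summing to 0.046607.
Normalising, the posterior is P(box A | data) = 0.001626, P(box B | data) = 0.017738, P(box C | data) = 0.2261, P(box D | data) = 0.46718, P(box E | data) = 0.28736.
The predictive probability is P(yellow next | data) = (1/12)(0.001626) + (1/6)(0.017738) + (6/11)(0.2261) + (5/9)(0.46718) + (1/2)(0.28736) = 0.52964.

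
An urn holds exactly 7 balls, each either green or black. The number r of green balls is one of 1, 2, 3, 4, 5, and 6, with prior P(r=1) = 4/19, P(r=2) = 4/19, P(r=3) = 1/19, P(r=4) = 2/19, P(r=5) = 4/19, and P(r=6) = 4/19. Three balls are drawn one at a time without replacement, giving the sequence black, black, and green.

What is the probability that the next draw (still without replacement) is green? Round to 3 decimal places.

For each hypothesis, P(data | H) works out to: P(data | r = 1) = (6/7)(5/6)(1/5) = 0.14286; P(data | r = 2) = (5/7)(4/6)(2/5) = 0.19048; P(data | r = 3) = (4/7)(3/6)(3/5) = 0.17143; P(data | r = 4) = (3/7)(2/6)(4/5) = 0.11429; P(data | r = 5) = (2/7)(1/6)(5/5) = 0.047619; P(data | r = 6) = (1/7)(0/6) = 0.
Multiplying each by its prior: 4/19 · 0.14286 = 0.030075, 4/19 · 0.19048 = 0.0401, 1/19 · 0.17143 = 0.0090226, 2/19 · 0.11429 = 0.01203, 4/19 · 0.047619 = 0.010025, 4/19 · 0 = 0; these sum to 0.10125.
The posterior is then P(r = 1 | data) = 0.29703, P(r = 2 | data) = 0.39604, P(r = 3 | data) = 0.089109, P(r = 4 | data) = 0.11881, P(r = 5 | data) = 0.09901, P(r = 6 | data) = 0.
So P(green next | data) = Σ P(green next | H) P(H | data) = (0)(0.29703) + (1/4)(0.39604) + (1/2)(0.089109) + (3/4)(0.11881) + (1)(0.09901) = 0.33168.

0.332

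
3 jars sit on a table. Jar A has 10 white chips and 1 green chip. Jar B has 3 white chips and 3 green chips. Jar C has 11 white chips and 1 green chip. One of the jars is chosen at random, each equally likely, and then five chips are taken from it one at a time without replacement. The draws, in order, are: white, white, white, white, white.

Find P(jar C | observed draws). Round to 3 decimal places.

For each hypothesis, P(data | H) works out to: P(data | jar A) = (10/11)(9/10)(8/9)(7/8)(6/7) = 6/11; P(data | jar B) = (3/6)(2/5)(1/4)(0/3) = 0; P(data | jar C) = (11/12)(10/11)(9/10)(8/9)(7/8) = 7/12.
Weighting by the prior gives 1/3 · 6/11 = 2/11, 1/3 · 0 = 0, 1/3 · 7/12 = 7/36; with total 149/396.
By Bayes' rule, P(jar C | data) = (7/36) / (149/396) = 77/149.

0.517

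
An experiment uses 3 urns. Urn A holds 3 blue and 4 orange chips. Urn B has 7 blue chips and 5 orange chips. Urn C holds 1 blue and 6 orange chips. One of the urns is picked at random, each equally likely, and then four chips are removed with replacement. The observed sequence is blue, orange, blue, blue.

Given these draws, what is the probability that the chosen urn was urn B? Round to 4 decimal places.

For each hypothesis, P(data | H) works out to: P(data | urn A) = (3/7)(4/7)(3/7)(3/7) = 0.044981; P(data | urn B) = (7/12)(5/12)(7/12)(7/12) = 0.082706; P(data | urn C) = (1/7)(6/7)(1/7)(1/7) = 0.002499.
Multiplying each by its prior: 1/3 · 0.044981 = 0.014994, 1/3 · 0.082706 = 0.027569, 1/3 · 0.002499 = 0.00083299; these sum to 0.043396.
Hence P(urn B | data) = (0.027569) / (0.043396) = 0.63529.

0.6353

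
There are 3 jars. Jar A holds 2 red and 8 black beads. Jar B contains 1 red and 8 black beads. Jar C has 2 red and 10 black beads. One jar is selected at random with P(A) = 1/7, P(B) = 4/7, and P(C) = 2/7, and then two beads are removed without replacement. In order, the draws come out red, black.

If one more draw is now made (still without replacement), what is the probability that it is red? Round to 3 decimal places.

For each hypothesis, P(data | H) works out to: P(data | jar A) = (2/10)(8/9) = 0.17778; P(data | jar B) = (1/9)(8/8) = 0.11111; P(data | jar C) = (2/12)(10/11) = 0.15152.
The prior-weighted likelihoods are 1/7 · 0.17778 = 0.025397, 4/7 · 0.11111 = 0.063492, 2/7 · 0.15152 = 0.04329; these sum to 0.13218.
Normalising, the posterior is P(jar A | data) = 0.19214, P(jar B | data) = 0.48035, P(jar C | data) = 0.32751.
So P(red next | data) = Σ P(red next | H) P(H | data) = (1/8)(0.19214) + (0)(0.48035) + (1/10)(0.32751) = 0.056769.

0.057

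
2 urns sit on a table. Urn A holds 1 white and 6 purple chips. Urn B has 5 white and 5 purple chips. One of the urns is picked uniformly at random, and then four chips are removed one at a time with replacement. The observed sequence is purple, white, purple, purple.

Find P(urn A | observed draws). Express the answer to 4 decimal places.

For each hypothesis, P(data | H) works out to: P(data | urn A) = (6/7)(1/7)(6/7)(6/7) = 0.089963; P(data | urn B) = (5/10)(5/10)(5/10)(5/10) = 0.0625.
Multiplying each by its prior: 1/2 · 0.089963 = 0.044981, 1/2 · 0.0625 = 0.03125; these sum to 0.076231.
So P(urn A | data) = (0.044981) / (0.076231) = 0.59006.

0.5901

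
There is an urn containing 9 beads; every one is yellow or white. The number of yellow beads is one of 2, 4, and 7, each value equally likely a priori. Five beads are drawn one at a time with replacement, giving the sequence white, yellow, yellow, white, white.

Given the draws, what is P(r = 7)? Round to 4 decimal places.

0.1041

The likelihood of the observed sequence under each hypothesis: P(data | r = 2) = (7/9)(2/9)(2/9)(7/9)(7/9) = 0.023235; P(data | r = 4) = (5/9)(4/9)(4/9)(5/9)(5/9) = 0.03387; P(data | r = 7) = (2/9)(7/9)(7/9)(2/9)(2/9) = 0.0066386.
The prior-weighted likelihoods are 1/3 · 0.023235 = 0.007745, 1/3 · 0.03387 = 0.01129, 1/3 · 0.0066386 = 0.0022129; summing to 0.021248.
Therefore the posterior P(r = 7 | data) = (0.0022129) / (0.021248) = 0.10414.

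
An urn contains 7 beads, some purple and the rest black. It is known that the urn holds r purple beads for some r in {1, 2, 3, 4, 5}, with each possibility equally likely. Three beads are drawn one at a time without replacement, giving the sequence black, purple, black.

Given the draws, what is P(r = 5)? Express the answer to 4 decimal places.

0.0714

For each hypothesis, P(data | H) works out to: P(data | r = 1) = (6/7)(1/6)(5/5) = 1/7; P(data | r = 2) = (5/7)(2/6)(4/5) = 4/21; P(data | r = 3) = (4/7)(3/6)(3/5) = 6/35; P(data | r = 4) = (3/7)(4/6)(2/5) = 4/35; P(data | r = 5) = (2/7)(5/6)(1/5) = 1/21.
Multiplying each by its prior: 1/5 · 1/7 = 1/35, 1/5 · 4/21 = 4/105, 1/5 · 6/35 = 6/175, 1/5 · 4/35 = 4/175, 1/5 · 1/21 = 1/105; with total 2/15.
By Bayes' rule, P(r = 5 | data) = (1/105) / (2/15) = 1/14.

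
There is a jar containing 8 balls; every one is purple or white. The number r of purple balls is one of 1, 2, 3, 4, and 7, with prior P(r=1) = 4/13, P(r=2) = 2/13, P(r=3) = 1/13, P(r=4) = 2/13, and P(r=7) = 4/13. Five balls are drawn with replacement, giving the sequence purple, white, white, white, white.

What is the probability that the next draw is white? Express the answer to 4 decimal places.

0.7733

Compute the likelihood of the observed sequence for each case: P(data | r = 1) = (1/8)(7/8)(7/8)(7/8)(7/8) = 0.073273; P(data | r = 2) = (2/8)(6/8)(6/8)(6/8)(6/8) = 0.079102; P(data | r = 3) = (3/8)(5/8)(5/8)(5/8)(5/8) = 0.05722; P(data | r = 4) = (4/8)(4/8)(4/8)(4/8)(4/8) = 0.03125; P(data | r = 7) = (7/8)(1/8)(1/8)(1/8)(1/8) = 0.00021362.
The prior-weighted likelihoods are 4/13 · 0.073273 = 0.022545, 2/13 · 0.079102 = 0.012169, 1/13 · 0.05722 = 0.0044016, 2/13 · 0.03125 = 0.0048077, 4/13 · 0.00021362 = 6.573e-05; with total 0.04399.
Dividing through by the total gives posterior P(r = 1 | data) = 0.51251, P(r = 2 | data) = 0.27664, P(r = 3 | data) = 0.10006, P(r = 4 | data) = 0.10929, P(r = 7 | data) = 0.0014942.
The predictive probability is P(white next | data) = (7/8)(0.51251) + (3/4)(0.27664) + (5/8)(0.10006) + (1/2)(0.10929) + (1/8)(0.0014942) = 0.7733.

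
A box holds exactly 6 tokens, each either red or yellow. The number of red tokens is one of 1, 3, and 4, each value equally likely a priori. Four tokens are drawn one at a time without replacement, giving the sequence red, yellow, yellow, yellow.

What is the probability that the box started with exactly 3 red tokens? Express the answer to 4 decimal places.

0.2308

Compute the likelihood of the observed sequence for each case: P(data | r = 1) = (1/6)(5/5)(4/4)(3/3) = 1/6; P(data | r = 3) = (3/6)(3/5)(2/4)(1/3) = 1/20; P(data | r = 4) = (4/6)(2/5)(1/4)(0/3) = 0.
Multiplying each by its prior: 1/3 · 1/6 = 1/18, 1/3 · 1/20 = 1/60, 1/3 · 0 = 0; these sum to 13/180.
Hence P(r = 3 | data) = (1/60) / (13/180) = 3/13.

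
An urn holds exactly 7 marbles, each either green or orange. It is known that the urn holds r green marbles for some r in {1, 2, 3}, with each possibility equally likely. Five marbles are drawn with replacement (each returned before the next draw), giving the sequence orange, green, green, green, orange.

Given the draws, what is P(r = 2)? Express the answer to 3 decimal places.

Compute the likelihood of the observed sequence for each case: P(data | r = 1) = (6/7)(1/7)(1/7)(1/7)(6/7) = 0.002142; P(data | r = 2) = (5/7)(2/7)(2/7)(2/7)(5/7) = 0.0119; P(data | r = 3) = (4/7)(3/7)(3/7)(3/7)(4/7) = 0.025704.
Weighting by the prior gives 1/3 · 0.002142 = 0.00071399, 1/3 · 0.0119 = 0.0039666, 1/3 · 0.025704 = 0.0085679; summing to 0.013248.
So P(r = 2 | data) = (0.0039666) / (0.013248) = 0.2994.

0.299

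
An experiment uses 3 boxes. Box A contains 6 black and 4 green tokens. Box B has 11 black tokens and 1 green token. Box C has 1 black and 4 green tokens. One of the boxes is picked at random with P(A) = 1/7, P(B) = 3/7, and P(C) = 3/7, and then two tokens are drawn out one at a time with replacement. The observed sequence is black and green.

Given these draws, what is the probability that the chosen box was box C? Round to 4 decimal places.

0.5057

The likelihood of the observed sequence under each hypothesis: P(data | box A) = (6/10)(4/10) = 0.24; P(data | box B) = (11/12)(1/12) = 0.076389; P(data | box C) = (1/5)(4/5) = 0.16.
Weighting by the prior gives 1/7 · 0.24 = 0.034286, 3/7 · 0.076389 = 0.032738, 3/7 · 0.16 = 0.068571; summing to 0.1356.
So P(box C | data) = (0.068571) / (0.1356) = 0.50571.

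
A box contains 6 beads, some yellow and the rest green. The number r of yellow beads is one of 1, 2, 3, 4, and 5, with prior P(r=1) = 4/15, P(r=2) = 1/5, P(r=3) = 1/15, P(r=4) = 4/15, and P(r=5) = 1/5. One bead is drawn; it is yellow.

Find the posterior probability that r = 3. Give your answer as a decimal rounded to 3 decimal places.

For each hypothesis, P(data | H) works out to: P(data | r = 1) = (1/6) = 1/6; P(data | r = 2) = (2/6) = 1/3; P(data | r = 3) = (3/6) = 1/2; P(data | r = 4) = (4/6) = 2/3; P(data | r = 5) = (5/6) = 5/6.
Weighting by the prior gives 4/15 · 1/6 = 2/45, 1/5 · 1/3 = 1/15, 1/15 · 1/2 = 1/30, 4/15 · 2/3 = 8/45, 1/5 · 5/6 = 1/6; these sum to 22/45.
By Bayes' rule, P(r = 3 | data) = (1/30) / (22/45) = 3/44.

0.068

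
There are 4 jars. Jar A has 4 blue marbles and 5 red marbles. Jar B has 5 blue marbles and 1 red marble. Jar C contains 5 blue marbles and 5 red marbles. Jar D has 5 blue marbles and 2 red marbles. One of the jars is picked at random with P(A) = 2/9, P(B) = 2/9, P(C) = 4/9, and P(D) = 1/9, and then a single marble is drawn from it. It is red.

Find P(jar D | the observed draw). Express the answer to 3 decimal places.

The likelihood of this draw under each hypothesis: P(data | jar A) = (5/9) = 5/9; P(data | jar B) = (1/6) = 1/6; P(data | jar C) = (5/10) = 1/2; P(data | jar D) = (2/7) = 2/7.
The prior-weighted likelihoods are 2/9 · 5/9 = 10/81, 2/9 · 1/6 = 1/27, 4/9 · 1/2 = 2/9, 1/9 · 2/7 = 2/63; summing to 235/567.
Hence P(jar D | data) = (2/63) / (235/567) = 18/235.

0.077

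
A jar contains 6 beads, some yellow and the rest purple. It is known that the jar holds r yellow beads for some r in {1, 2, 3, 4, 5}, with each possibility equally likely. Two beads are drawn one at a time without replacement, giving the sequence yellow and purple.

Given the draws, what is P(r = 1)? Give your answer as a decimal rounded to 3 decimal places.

0.143

Compute the likelihood of the observed sequence for each case: P(data | r = 1) = (1/6)(5/5) = 1/6; P(data | r = 2) = (2/6)(4/5) = 4/15; P(data | r = 3) = (3/6)(3/5) = 3/10; P(data | r = 4) = (4/6)(2/5) = 4/15; P(data | r = 5) = (5/6)(1/5) = 1/6.
Weighting by the prior gives 1/5 · 1/6 = 1/30, 1/5 · 4/15 = 4/75, 1/5 · 3/10 = 3/50, 1/5 · 4/15 = 4/75, 1/5 · 1/6 = 1/30; these sum to 7/30.
By Bayes' rule, P(r = 1 | data) = (1/30) / (7/30) = 1/7.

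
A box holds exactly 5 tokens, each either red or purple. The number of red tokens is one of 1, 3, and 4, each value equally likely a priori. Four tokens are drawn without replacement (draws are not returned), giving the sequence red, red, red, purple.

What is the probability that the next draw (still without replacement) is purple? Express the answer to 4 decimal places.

Under each hypothesis, the probability of the observed sequence is: P(data | r = 1) = (1/5)(0/4) = 0; P(data | r = 3) = (3/5)(2/4)(1/3)(2/2) = 1/10; P(data | r = 4) = (4/5)(3/4)(2/3)(1/2) = 1/5.
Weighting by the prior gives 1/3 · 0 = 0, 1/3 · 1/10 = 1/30, 1/3 · 1/5 = 1/15; summing to 1/10.
Dividing through by the total gives posterior P(r = 1 | data) = 0, P(r = 3 | data) = 1/3, P(r = 4 | data) = 2/3.
So P(purple next | data) = Σ P(purple next | H) P(H | data) = (1)(1/3) + (0)(2/3) = 1/3.

0.3333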